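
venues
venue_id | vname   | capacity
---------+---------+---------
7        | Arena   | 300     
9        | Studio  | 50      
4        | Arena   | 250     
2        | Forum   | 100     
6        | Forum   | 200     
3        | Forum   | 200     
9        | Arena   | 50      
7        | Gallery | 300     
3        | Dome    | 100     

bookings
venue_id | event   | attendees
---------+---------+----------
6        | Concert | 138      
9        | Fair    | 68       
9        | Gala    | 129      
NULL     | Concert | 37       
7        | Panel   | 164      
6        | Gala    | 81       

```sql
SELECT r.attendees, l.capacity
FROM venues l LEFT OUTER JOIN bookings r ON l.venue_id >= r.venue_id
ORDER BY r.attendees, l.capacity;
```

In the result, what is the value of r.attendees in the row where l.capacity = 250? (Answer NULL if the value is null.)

LEFT JOIN keeps every row from `venues`; unmatched rows get NULL for `bookings`'s columns.
Matching on l.venue_id >= r.venue_id. A NULL in a compared column never satisfies the condition.
- l[0] venue_id=7 → 3 match(es) in r → 3 row(s).
- l[1] venue_id=9 → 5 match(es) in r → 5 row(s).
- l[2] venue_id=4 → no match; kept with NULLs on the r side.
- l[3] venue_id=2 → no match; kept with NULLs on the r side.
- l[4] venue_id=6 → 2 match(es) in r → 2 row(s).
- l[5] venue_id=3 → no match; kept with NULLs on the r side.
- l[6] venue_id=9 → 5 match(es) in r → 5 row(s).
- l[7] venue_id=7 → 3 match(es) in r → 3 row(s).
- l[8] venue_id=3 → no match; kept with NULLs on the r side.

NULL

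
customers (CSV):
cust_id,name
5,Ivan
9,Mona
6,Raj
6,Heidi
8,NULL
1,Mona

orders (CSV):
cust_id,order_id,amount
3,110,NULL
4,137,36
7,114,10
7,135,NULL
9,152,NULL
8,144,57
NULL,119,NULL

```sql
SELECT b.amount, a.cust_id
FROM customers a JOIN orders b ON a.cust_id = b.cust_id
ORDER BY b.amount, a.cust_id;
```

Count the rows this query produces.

INNER JOIN keeps only pairs where the ON condition holds.
Matching on a.cust_id = b.cust_id. A NULL in a compared column never satisfies the condition.
Matched pairs: 2.
Total: 2 rows.

2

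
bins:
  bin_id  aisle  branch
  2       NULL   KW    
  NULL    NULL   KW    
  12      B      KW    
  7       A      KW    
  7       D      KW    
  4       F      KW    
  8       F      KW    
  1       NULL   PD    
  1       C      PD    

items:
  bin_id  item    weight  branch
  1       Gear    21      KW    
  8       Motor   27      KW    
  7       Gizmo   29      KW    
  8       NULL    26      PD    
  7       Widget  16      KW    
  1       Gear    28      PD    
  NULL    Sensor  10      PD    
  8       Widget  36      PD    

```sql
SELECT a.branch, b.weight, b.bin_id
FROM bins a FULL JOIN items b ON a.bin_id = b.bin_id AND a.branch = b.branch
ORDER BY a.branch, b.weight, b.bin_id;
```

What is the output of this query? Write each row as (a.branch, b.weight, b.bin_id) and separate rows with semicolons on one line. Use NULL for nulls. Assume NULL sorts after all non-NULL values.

(KW, 16, 7); (KW, 16, 7); (KW, 27, 8); (KW, 29, 7); (KW, 29, 7); (KW, NULL, NULL); (KW, NULL, NULL); (KW, NULL, NULL); (KW, NULL, NULL); (PD, 28, 1); (PD, 28, 1); (NULL, 10, NULL); (NULL, 21, 1); (NULL, 26, 8); (NULL, 36, 8)

FULL OUTER JOIN keeps every row from both sides; unmatched rows get NULL for the other side's columns.
Matching on a.bin_id = b.bin_id AND a.branch = b.branch. A NULL in a compared column never satisfies the condition.
- a (bin_id=2, branch=KW) has no partner → padded with NULL.
- a (bin_id=NULL, branch=KW) has no partner → padded with NULL.
- a (bin_id=12, branch=KW) has no partner → padded with NULL.
- a (bin_id=7, branch=KW) pairs with 2 row(s) of b.
- a (bin_id=7, branch=KW) pairs with 2 row(s) of b.
- a (bin_id=4, branch=KW) has no partner → padded with NULL.
- a (bin_id=8, branch=KW) pairs with 1 row(s) of b.
- a (bin_id=1, branch=PD) pairs with 1 row(s) of b.
- a (bin_id=1, branch=PD) pairs with 1 row(s) of b.
- plus 4 unmatched b row(s), each kept with NULL a columns.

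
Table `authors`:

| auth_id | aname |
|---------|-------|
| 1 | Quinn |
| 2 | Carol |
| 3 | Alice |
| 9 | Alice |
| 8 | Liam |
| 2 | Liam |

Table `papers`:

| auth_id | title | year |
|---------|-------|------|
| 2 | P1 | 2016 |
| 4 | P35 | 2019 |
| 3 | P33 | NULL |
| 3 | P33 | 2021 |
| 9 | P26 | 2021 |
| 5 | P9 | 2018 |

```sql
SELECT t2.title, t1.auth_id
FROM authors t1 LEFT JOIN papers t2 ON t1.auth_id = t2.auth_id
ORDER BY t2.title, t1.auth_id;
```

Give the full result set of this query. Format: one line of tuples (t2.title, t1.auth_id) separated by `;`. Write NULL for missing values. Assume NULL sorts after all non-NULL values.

(P1, 2); (P1, 2); (P26, 9); (P33, 3); (P33, 3); (NULL, 1); (NULL, 8)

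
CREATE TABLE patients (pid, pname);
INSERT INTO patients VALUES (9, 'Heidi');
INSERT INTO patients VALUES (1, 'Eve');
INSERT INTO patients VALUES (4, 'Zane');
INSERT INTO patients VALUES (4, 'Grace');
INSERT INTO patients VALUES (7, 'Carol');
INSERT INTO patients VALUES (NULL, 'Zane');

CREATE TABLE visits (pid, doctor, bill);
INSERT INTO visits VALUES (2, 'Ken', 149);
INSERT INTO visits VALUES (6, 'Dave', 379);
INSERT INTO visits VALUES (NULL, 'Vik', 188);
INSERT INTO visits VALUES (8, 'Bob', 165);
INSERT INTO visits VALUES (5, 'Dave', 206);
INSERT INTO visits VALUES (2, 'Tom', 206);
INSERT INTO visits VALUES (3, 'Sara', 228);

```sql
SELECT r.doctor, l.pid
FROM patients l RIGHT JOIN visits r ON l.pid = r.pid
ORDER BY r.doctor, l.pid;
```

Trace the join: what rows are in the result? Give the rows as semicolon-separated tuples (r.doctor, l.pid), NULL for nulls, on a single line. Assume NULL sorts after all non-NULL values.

RIGHT JOIN keeps every row from `visits`; unmatched rows get NULL for `patients`'s columns.
Matching on l.pid = r.pid. A NULL in a compared column never satisfies the condition.
- l[0] pid=9 → no match.
- l[1] pid=1 → no match.
- l[2] pid=4 → no match.
- l[3] pid=4 → no match.
- l[4] pid=7 → no match.
- l[5] pid=NULL → no match.
- 7 r row(s) had no l match → kept, l columns NULL.
After projecting and ordering:
r.doctor | l.pid
Bob | NULL
Dave | NULL
Dave | NULL
Ken | NULL
Sara | NULL
Tom | NULL
Vik | NULL

(Bob, NULL); (Dave, NULL); (Dave, NULL); (Ken, NULL); (Sara, NULL); (Tom, NULL); (Vik, NULL)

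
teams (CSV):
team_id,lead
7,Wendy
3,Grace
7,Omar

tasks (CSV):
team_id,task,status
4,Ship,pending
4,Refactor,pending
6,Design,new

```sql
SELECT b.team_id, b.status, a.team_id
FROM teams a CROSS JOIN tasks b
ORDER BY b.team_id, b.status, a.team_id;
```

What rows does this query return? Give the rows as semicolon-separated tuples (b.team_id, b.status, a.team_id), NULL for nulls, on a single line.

(4, pending, 3); (4, pending, 3); (4, pending, 7); (4, pending, 7); (4, pending, 7); (4, pending, 7); (6, new, 3); (6, new, 7); (6, new, 7)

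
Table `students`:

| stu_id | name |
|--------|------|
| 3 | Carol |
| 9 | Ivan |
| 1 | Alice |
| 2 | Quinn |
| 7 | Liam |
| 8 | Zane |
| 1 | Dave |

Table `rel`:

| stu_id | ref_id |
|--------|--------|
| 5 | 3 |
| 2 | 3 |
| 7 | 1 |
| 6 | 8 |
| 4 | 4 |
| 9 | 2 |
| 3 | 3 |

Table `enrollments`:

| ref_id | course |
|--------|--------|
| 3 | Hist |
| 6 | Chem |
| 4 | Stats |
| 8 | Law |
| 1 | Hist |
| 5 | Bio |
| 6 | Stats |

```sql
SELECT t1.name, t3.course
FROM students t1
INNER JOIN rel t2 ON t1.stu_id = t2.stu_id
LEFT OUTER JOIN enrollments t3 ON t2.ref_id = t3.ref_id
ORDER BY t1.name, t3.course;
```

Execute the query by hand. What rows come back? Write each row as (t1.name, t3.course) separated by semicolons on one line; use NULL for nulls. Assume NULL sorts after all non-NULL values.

(Carol, Hist); (Ivan, NULL); (Liam, Hist); (Quinn, Hist)

Evaluate left to right. First `students t1 INNER JOIN rel t2` on stu_id: 4 row(s).
Then LEFT JOIN `enrollments t3` on ref_id: each of those 4 rows is kept; rows whose t2.ref_id has no match in t3 get NULL for t3's columns.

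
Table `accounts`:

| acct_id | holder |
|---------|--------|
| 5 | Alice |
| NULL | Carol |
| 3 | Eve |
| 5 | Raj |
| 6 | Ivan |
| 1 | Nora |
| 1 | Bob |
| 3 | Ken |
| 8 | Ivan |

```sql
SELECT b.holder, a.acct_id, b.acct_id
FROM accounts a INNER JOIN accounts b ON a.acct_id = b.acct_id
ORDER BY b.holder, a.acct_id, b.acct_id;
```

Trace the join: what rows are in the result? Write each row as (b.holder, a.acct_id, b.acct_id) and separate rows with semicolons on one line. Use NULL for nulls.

(Alice, 5, 5); (Alice, 5, 5); (Bob, 1, 1); (Bob, 1, 1); (Eve, 3, 3); (Eve, 3, 3); (Ivan, 6, 6); (Ivan, 8, 8); (Ken, 3, 3); (Ken, 3, 3); (Nora, 1, 1); (Nora, 1, 1); (Raj, 5, 5); (Raj, 5, 5)

INNER JOIN keeps only pairs where the ON condition holds.
Matching on a.acct_id = b.acct_id. A NULL in a compared column never satisfies the condition.
Matched pairs: 14.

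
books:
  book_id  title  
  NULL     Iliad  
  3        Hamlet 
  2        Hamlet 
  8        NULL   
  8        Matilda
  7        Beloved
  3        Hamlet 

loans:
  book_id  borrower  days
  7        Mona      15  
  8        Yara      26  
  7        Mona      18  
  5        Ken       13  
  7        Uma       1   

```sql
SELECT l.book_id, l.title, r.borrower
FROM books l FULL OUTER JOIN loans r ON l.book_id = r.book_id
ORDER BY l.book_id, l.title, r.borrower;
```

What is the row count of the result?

10

FULL OUTER JOIN keeps every row from both sides; unmatched rows get NULL for the other side's columns.
Matching on l.book_id = r.book_id. A NULL in a compared column never satisfies the condition.
- l[0] book_id=NULL → no match; kept with NULLs on the r side.
- l[1] book_id=3 → no match; kept with NULLs on the r side.
- l[2] book_id=2 → no match; kept with NULLs on the r side.
- l[3] book_id=8 → 1 match(es) in r → 1 row(s).
- l[4] book_id=8 → 1 match(es) in r → 1 row(s).
- l[5] book_id=7 → 3 match(es) in r → 3 row(s).
- l[6] book_id=3 → no match; kept with NULLs on the r side.
- plus 1 unmatched r row(s), each kept with NULL l columns.
Total: 5 matched + 5 padded = 10 rows.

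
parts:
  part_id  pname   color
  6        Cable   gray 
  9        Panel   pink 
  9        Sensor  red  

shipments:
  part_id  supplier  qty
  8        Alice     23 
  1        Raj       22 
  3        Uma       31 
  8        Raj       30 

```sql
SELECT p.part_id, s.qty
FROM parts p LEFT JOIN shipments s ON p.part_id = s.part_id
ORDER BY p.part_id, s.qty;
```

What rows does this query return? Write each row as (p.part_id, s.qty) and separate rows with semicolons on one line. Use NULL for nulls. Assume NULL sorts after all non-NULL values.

(6, NULL); (9, NULL); (9, NULL)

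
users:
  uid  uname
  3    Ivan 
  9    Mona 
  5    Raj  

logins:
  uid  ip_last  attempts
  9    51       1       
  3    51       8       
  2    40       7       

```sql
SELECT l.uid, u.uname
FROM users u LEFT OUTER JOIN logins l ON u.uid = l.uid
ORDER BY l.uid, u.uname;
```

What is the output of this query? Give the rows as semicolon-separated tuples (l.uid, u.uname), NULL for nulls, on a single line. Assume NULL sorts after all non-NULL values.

LEFT JOIN keeps every row from `users`; unmatched rows get NULL for `logins`'s columns.
Matching on u.uid = l.uid.
- u (uid=3) pairs with 1 row(s) of l.
- u (uid=9) pairs with 1 row(s) of l.
- u (uid=5) has no partner → padded with NULL.
After projecting and ordering:
l.uid | u.uname
3 | Ivan
9 | Mona
NULL | Raj

(3, Ivan); (9, Mona); (NULL, Raj)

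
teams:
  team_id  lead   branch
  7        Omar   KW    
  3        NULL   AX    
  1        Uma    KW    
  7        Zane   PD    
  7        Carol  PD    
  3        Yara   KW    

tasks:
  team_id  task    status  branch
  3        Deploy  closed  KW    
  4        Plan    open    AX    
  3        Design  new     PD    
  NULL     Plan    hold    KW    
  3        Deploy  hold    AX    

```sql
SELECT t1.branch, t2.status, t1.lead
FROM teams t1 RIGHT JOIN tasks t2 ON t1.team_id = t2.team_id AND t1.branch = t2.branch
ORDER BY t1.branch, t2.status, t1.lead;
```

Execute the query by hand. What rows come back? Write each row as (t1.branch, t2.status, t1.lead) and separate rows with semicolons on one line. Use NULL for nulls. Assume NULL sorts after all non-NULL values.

RIGHT JOIN keeps every row from `tasks`; unmatched rows get NULL for `teams`'s columns.
Matching on t1.team_id = t2.team_id AND t1.branch = t2.branch. A NULL in a compared column never satisfies the condition.
Matched pairs: 2; unmatched t2 rows kept: 3.

(AX, hold, NULL); (KW, closed, Yara); (NULL, hold, NULL); (NULL, new, NULL); (NULL, open, NULL)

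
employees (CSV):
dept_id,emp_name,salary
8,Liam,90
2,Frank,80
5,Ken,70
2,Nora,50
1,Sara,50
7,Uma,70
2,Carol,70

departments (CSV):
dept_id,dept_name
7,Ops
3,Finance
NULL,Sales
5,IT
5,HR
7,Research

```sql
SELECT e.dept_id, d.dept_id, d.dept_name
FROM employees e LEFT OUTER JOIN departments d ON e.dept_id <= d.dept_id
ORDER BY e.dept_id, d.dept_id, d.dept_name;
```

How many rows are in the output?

27

LEFT JOIN keeps every row from `employees`; unmatched rows get NULL for `departments`'s columns.
Matching on e.dept_id <= d.dept_id. A NULL in a compared column never satisfies the condition.
Matched pairs: 26; unmatched e rows kept: 1.
Total: 26 matched + 1 padded = 27 rows.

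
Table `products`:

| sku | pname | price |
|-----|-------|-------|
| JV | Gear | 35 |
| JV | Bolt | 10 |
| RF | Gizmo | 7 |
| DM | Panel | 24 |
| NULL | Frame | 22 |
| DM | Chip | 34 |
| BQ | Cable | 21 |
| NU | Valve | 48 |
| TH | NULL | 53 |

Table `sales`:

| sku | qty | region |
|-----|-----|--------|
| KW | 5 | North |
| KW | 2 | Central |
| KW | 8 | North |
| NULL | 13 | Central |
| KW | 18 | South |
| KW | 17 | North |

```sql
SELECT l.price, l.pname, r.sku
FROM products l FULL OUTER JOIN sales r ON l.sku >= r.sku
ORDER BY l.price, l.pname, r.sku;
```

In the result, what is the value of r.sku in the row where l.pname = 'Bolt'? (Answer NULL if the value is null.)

NULL

FULL OUTER JOIN keeps every row from both sides; unmatched rows get NULL for the other side's columns.
Matching on l.sku >= r.sku. A NULL in a compared column never satisfies the condition.
- l (sku=JV) has no partner → padded with NULL.
- l (sku=JV) has no partner → padded with NULL.
- l (sku=RF) pairs with 5 row(s) of r.
- l (sku=DM) has no partner → padded with NULL.
- l (sku=NULL) has no partner → padded with NULL.
- l (sku=DM) has no partner → padded with NULL.
- l (sku=BQ) has no partner → padded with NULL.
- l (sku=NU) pairs with 5 row(s) of r.
- l (sku=TH) pairs with 5 row(s) of r.
- 1 r row(s) had no l match → kept, l columns NULL.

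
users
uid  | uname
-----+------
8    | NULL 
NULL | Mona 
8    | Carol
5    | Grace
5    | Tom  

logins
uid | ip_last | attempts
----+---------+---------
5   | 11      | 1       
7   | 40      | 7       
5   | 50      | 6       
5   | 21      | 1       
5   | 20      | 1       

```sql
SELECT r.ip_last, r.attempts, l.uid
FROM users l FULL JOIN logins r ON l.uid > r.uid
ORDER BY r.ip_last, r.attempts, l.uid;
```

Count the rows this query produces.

13

FULL OUTER JOIN keeps every row from both sides; unmatched rows get NULL for the other side's columns.
Matching on l.uid > r.uid. A NULL in a compared column never satisfies the condition.
- l (uid=8) pairs with 5 row(s) of r.
- l (uid=NULL) has no partner → padded with NULL.
- l (uid=8) pairs with 5 row(s) of r.
- l (uid=5) has no partner → padded with NULL.
- l (uid=5) has no partner → padded with NULL.
Total: 10 matched + 3 padded = 13 rows.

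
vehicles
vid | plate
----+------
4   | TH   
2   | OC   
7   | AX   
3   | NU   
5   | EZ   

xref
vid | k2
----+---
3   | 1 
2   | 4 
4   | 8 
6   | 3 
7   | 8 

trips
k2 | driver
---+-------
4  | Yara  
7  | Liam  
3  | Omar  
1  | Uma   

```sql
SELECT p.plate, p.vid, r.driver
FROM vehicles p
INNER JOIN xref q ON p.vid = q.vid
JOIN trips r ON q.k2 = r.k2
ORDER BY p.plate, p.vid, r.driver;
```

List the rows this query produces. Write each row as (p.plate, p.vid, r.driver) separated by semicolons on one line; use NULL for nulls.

Joins associate left-to-right: vehicles INNER JOIN xref on vid gives 4 intermediate row(s).
Then INNER JOIN `trips r` on k2: keep only rows whose q.k2 appears in r.

(NU, 3, Uma); (OC, 2, Yara)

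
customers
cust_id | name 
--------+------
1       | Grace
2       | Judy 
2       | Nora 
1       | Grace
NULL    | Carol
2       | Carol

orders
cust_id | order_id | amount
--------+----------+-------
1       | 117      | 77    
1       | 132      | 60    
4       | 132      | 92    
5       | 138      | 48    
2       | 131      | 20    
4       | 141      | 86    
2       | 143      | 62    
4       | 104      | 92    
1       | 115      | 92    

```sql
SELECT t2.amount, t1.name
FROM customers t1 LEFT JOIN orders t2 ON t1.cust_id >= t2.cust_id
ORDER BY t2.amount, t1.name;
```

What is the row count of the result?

22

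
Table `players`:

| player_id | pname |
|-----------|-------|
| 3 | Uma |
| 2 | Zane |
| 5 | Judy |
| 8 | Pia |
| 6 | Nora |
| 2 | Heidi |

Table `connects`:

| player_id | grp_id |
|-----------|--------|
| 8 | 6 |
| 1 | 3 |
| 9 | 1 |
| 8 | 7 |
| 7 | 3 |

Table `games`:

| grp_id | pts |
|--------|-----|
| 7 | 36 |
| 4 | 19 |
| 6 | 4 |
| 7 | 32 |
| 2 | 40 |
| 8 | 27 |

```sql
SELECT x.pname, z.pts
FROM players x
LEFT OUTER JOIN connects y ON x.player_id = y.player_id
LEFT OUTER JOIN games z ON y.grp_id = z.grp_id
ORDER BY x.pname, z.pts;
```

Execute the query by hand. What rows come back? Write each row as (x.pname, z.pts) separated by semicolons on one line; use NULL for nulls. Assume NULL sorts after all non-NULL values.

(Heidi, NULL); (Judy, NULL); (Nora, NULL); (Pia, 4); (Pia, 32); (Pia, 36); (Uma, NULL); (Zane, NULL)

Evaluate left to right. First `players x LEFT JOIN connects y` on player_id: 7 row(s).
Then LEFT JOIN `games z` on grp_id: each of those 7 rows is kept; rows whose y.grp_id has no match in z get NULL for z's columns.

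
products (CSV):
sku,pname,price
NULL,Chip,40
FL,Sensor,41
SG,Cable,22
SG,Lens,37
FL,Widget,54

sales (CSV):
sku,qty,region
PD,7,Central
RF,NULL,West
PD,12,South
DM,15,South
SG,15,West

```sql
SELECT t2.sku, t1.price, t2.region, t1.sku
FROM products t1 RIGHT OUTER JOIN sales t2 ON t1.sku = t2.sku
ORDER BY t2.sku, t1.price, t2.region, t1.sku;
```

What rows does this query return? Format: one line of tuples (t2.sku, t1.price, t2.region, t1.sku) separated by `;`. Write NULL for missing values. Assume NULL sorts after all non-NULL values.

(DM, NULL, South, NULL); (PD, NULL, Central, NULL); (PD, NULL, South, NULL); (RF, NULL, West, NULL); (SG, 22, West, SG); (SG, 37, West, SG)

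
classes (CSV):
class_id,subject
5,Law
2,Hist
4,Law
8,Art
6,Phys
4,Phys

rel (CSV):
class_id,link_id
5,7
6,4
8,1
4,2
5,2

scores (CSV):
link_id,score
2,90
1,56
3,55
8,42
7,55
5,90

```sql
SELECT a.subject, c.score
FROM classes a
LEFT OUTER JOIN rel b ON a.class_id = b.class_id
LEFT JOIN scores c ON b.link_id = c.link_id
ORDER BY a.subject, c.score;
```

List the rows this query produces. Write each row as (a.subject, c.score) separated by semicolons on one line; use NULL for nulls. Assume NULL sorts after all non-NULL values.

(Art, 56); (Hist, NULL); (Law, 55); (Law, 90); (Law, 90); (Phys, 90); (Phys, NULL)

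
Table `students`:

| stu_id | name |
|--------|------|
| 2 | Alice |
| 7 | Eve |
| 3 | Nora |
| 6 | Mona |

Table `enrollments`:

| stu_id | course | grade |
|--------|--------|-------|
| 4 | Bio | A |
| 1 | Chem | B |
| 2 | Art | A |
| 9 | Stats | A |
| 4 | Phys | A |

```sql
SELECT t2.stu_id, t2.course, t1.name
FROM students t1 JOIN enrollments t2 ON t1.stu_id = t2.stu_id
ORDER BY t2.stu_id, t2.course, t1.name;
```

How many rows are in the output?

1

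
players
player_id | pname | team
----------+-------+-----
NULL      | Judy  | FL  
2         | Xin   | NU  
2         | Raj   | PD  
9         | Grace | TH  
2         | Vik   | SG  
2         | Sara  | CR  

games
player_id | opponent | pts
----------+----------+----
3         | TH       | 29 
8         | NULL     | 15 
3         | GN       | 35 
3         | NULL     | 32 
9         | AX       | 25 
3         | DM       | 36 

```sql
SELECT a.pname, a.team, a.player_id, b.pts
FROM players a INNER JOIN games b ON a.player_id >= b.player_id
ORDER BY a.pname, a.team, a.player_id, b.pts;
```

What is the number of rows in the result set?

6

INNER JOIN keeps only pairs where the ON condition holds.
Matching on a.player_id >= b.player_id. A NULL in a compared column never satisfies the condition.
- a (player_id=NULL) has no partner → excluded.
- a (player_id=2) has no partner → excluded.
- a (player_id=2) has no partner → excluded.
- a (player_id=9) pairs with 6 row(s) of b.
- a (player_id=2) has no partner → excluded.
- a (player_id=2) has no partner → excluded.
Total: 6 rows.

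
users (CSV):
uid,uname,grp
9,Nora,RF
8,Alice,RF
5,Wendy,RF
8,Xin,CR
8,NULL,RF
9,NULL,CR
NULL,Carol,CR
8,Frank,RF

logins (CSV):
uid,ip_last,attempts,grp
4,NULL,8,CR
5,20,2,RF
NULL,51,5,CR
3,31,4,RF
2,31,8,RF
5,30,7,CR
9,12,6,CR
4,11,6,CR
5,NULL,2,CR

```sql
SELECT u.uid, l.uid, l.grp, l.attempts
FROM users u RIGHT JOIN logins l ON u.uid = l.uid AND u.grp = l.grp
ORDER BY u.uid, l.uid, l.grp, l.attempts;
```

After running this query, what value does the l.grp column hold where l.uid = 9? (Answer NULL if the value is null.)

RIGHT JOIN keeps every row from `logins`; unmatched rows get NULL for `users`'s columns.
Matching on u.uid = l.uid AND u.grp = l.grp. A NULL in a compared column never satisfies the condition.
Matched pairs: 2; unmatched l rows kept: 7.

CR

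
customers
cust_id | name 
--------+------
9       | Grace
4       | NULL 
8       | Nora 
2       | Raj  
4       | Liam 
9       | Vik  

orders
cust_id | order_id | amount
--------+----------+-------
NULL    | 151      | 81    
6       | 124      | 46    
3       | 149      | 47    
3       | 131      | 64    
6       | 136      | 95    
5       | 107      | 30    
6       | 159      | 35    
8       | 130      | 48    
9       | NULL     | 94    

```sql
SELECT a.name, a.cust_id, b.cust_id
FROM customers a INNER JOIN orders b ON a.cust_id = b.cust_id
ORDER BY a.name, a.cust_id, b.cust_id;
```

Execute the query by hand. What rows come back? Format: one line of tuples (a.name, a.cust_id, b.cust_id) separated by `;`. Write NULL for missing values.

INNER JOIN keeps only pairs where the ON condition holds.
Matching on a.cust_id = b.cust_id. A NULL in a compared column never satisfies the condition.
- a (cust_id=9) pairs with 1 row(s) of b.
- a (cust_id=4) has no partner → excluded.
- a (cust_id=8) pairs with 1 row(s) of b.
- a (cust_id=2) has no partner → excluded.
- a (cust_id=4) has no partner → excluded.
- a (cust_id=9) pairs with 1 row(s) of b.
After projecting and ordering:
a.name | a.cust_id | b.cust_id
Grace | 9 | 9
Nora | 8 | 8
Vik | 9 | 9

(Grace, 9, 9); (Nora, 8, 8); (Vik, 9, 9)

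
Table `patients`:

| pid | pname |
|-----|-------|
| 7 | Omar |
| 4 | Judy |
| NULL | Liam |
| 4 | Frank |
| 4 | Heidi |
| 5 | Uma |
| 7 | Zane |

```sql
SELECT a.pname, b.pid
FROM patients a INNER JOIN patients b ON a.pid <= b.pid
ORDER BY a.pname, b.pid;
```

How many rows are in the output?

25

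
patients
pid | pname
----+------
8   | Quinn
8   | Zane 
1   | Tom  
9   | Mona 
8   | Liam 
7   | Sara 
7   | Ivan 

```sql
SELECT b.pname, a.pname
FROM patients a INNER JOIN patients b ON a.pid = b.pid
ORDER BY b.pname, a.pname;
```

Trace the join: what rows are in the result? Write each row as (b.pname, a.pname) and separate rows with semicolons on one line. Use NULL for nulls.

(Ivan, Ivan); (Ivan, Sara); (Liam, Liam); (Liam, Quinn); (Liam, Zane); (Mona, Mona); (Quinn, Liam); (Quinn, Quinn); (Quinn, Zane); (Sara, Ivan); (Sara, Sara); (Tom, Tom); (Zane, Liam); (Zane, Quinn); (Zane, Zane)

INNER JOIN keeps only pairs where the ON condition holds.
Matching on a.pid = b.pid.
- a (pid=8) pairs with 3 row(s) of b.
- a (pid=8) pairs with 3 row(s) of b.
- a (pid=1) pairs with 1 row(s) of b.
- a (pid=9) pairs with 1 row(s) of b.
- a (pid=8) pairs with 3 row(s) of b.
- a (pid=7) pairs with 2 row(s) of b.
- a (pid=7) pairs with 2 row(s) of b.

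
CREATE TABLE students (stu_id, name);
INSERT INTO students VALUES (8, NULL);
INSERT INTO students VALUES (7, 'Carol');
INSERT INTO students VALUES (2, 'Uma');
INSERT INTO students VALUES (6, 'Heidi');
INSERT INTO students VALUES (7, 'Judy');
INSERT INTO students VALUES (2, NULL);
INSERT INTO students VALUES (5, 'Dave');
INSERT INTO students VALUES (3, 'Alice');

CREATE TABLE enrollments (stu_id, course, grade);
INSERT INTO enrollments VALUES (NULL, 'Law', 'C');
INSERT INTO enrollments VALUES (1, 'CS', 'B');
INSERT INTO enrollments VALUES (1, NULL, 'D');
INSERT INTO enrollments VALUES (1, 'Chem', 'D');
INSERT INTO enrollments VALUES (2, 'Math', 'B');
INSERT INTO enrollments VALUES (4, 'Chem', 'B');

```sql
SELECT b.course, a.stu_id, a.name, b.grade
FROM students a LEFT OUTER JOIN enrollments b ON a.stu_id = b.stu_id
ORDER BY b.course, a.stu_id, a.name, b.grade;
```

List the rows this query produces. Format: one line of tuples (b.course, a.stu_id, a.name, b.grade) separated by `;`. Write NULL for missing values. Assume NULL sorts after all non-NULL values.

(Math, 2, Uma, B); (Math, 2, NULL, B); (NULL, 3, Alice, NULL); (NULL, 5, Dave, NULL); (NULL, 6, Heidi, NULL); (NULL, 7, Carol, NULL); (NULL, 7, Judy, NULL); (NULL, 8, NULL, NULL)

LEFT JOIN keeps every row from `students`; unmatched rows get NULL for `enrollments`'s columns.
Matching on a.stu_id = b.stu_id. A NULL in a compared column never satisfies the condition.
- a (stu_id=8) has no partner → padded with NULL.
- a (stu_id=7) has no partner → padded with NULL.
- a (stu_id=2) pairs with 1 row(s) of b.
- a (stu_id=6) has no partner → padded with NULL.
- a (stu_id=7) has no partner → padded with NULL.
- a (stu_id=2) pairs with 1 row(s) of b.
- a (stu_id=5) has no partner → padded with NULL.
- a (stu_id=3) has no partner → padded with NULL.
After projecting and ordering:
b.course | a.stu_id | a.name | b.grade
Math | 2 | Uma | B
Math | 2 | NULL | B
NULL | 3 | Alice | NULL
NULL | 5 | Dave | NULL
NULL | 6 | Heidi | NULL
NULL | 7 | Carol | NULL
NULL | 7 | Judy | NULL
NULL | 8 | NULL | NULL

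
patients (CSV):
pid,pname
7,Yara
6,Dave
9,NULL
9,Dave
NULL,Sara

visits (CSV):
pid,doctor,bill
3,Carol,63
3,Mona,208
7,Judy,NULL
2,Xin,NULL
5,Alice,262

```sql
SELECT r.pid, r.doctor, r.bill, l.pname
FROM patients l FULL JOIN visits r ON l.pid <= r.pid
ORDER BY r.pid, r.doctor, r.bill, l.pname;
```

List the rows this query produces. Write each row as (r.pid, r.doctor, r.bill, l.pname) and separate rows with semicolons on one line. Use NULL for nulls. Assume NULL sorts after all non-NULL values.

FULL OUTER JOIN keeps every row from both sides; unmatched rows get NULL for the other side's columns.
Matching on l.pid <= r.pid. A NULL in a compared column never satisfies the condition.
- l row (pid=7): matches 1 r row(s) → 1 output row(s).
- l row (pid=6): matches 1 r row(s) → 1 output row(s).
- l row (pid=9): no match → kept, r columns NULL.
- l row (pid=9): no match → kept, r columns NULL.
- l row (pid=NULL): no match → kept, r columns NULL.
- 4 r row(s) had no l match → kept, l columns NULL.
After projecting and ordering:
r.pid | r.doctor | r.bill | l.pname
2 | Xin | NULL | NULL
3 | Carol | 63 | NULL
3 | Mona | 208 | NULL
5 | Alice | 262 | NULL
7 | Judy | NULL | Dave
7 | Judy | NULL | Yara
NULL | NULL | NULL | Dave
NULL | NULL | NULL | Sara
NULL | NULL | NULL | NULL

(2, Xin, NULL, NULL); (3, Carol, 63, NULL); (3, Mona, 208, NULL); (5, Alice, 262, NULL); (7, Judy, NULL, Dave); (7, Judy, NULL, Yara); (NULL, NULL, NULL, Dave); (NULL, NULL, NULL, Sara); (NULL, NULL, NULL, NULL)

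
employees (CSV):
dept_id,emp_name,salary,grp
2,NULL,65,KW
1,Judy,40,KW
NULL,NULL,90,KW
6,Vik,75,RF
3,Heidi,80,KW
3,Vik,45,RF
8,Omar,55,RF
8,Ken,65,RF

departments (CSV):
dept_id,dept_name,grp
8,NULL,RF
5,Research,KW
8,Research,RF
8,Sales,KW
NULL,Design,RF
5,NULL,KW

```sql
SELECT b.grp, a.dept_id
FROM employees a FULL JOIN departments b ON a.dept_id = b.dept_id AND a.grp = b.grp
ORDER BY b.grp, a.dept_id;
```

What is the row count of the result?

14

FULL OUTER JOIN keeps every row from both sides; unmatched rows get NULL for the other side's columns.
Matching on a.dept_id = b.dept_id AND a.grp = b.grp. A NULL in a compared column never satisfies the condition.
- a row (dept_id=2, grp=KW): no match → kept, b columns NULL.
- a row (dept_id=1, grp=KW): no match → kept, b columns NULL.
- a row (dept_id=NULL, grp=KW): no match → kept, b columns NULL.
- a row (dept_id=6, grp=RF): no match → kept, b columns NULL.
- a row (dept_id=3, grp=KW): no match → kept, b columns NULL.
- a row (dept_id=3, grp=RF): no match → kept, b columns NULL.
- a row (dept_id=8, grp=RF): matches 2 b row(s) → 2 output row(s).
- a row (dept_id=8, grp=RF): matches 2 b row(s) → 2 output row(s).
- 4 row(s) from b found no a partner → padded with NULL.
Total: 4 matched + 10 padded = 14 rows.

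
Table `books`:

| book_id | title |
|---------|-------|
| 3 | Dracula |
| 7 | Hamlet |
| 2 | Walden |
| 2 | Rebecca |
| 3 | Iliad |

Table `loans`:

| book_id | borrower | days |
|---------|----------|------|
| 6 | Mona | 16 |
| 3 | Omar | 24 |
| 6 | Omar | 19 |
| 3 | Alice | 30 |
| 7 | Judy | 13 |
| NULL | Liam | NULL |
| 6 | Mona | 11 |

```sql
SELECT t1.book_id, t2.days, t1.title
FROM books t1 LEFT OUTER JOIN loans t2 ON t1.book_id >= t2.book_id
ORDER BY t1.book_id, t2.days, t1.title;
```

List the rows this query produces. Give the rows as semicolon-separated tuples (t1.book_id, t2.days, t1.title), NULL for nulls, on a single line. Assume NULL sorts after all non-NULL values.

LEFT JOIN keeps every row from `books`; unmatched rows get NULL for `loans`'s columns.
Matching on t1.book_id >= t2.book_id. A NULL in a compared column never satisfies the condition.
- t1[0] book_id=3 → 2 match(es) in t2 → 2 row(s).
- t1[1] book_id=7 → 6 match(es) in t2 → 6 row(s).
- t1[2] book_id=2 → no match; kept with NULLs on the t2 side.
- t1[3] book_id=2 → no match; kept with NULLs on the t2 side.
- t1[4] book_id=3 → 2 match(es) in t2 → 2 row(s).

(2, NULL, Rebecca); (2, NULL, Walden); (3, 24, Dracula); (3, 24, Iliad); (3, 30, Dracula); (3, 30, Iliad); (7, 11, Hamlet); (7, 13, Hamlet); (7, 16, Hamlet); (7, 19, Hamlet); (7, 24, Hamlet); (7, 30, Hamlet)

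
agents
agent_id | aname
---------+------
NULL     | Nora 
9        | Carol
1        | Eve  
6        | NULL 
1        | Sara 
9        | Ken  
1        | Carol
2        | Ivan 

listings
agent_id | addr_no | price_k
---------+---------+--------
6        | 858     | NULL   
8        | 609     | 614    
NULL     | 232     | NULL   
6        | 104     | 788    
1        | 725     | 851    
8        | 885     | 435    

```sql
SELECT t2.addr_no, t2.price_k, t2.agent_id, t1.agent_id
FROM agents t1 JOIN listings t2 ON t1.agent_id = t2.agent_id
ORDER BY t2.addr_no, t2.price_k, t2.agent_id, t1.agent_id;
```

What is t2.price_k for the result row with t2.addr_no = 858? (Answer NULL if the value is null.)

INNER JOIN keeps only pairs where the ON condition holds.
Matching on t1.agent_id = t2.agent_id. A NULL in a compared column never satisfies the condition.
- agent_id=NULL: no matching t2 row, dropped.
- agent_id=9: no matching t2 row, dropped.
- agent_id=1: 1 matching t2 row(s), so 1 row(s) emitted.
- agent_id=6: 2 matching t2 row(s), so 2 row(s) emitted.
- agent_id=1: 1 matching t2 row(s), so 1 row(s) emitted.
- agent_id=9: no matching t2 row, dropped.
- agent_id=1: 1 matching t2 row(s), so 1 row(s) emitted.
- agent_id=2: no matching t2 row, dropped.

NULL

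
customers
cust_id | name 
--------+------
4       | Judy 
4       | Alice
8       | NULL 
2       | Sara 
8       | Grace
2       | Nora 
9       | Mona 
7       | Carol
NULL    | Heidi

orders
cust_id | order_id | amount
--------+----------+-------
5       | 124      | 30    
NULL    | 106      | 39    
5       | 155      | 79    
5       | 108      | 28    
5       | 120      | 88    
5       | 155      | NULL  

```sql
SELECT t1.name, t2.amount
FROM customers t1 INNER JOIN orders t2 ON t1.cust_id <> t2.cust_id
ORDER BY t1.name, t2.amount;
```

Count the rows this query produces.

INNER JOIN keeps only pairs where the ON condition holds.
Matching on t1.cust_id <> t2.cust_id. A NULL in a compared column never satisfies the condition.
- t1 row (cust_id=4): matches 5 t2 row(s) → 5 output row(s).
- t1 row (cust_id=4): matches 5 t2 row(s) → 5 output row(s).
- t1 row (cust_id=8): matches 5 t2 row(s) → 5 output row(s).
- t1 row (cust_id=2): matches 5 t2 row(s) → 5 output row(s).
- t1 row (cust_id=8): matches 5 t2 row(s) → 5 output row(s).
- t1 row (cust_id=2): matches 5 t2 row(s) → 5 output row(s).
- t1 row (cust_id=9): matches 5 t2 row(s) → 5 output row(s).
- t1 row (cust_id=7): matches 5 t2 row(s) → 5 output row(s).
- t1 row (cust_id=NULL): no match → dropped.
Total: 40 rows.

40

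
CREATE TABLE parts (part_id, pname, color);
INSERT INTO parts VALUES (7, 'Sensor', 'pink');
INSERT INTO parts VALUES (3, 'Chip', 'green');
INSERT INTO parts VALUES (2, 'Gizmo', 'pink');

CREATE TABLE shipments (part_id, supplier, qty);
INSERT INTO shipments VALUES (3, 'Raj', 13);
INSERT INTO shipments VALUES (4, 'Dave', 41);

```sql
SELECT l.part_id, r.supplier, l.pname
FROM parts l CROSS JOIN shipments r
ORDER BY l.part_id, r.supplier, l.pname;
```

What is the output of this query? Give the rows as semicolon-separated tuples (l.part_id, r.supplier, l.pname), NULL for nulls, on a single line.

CROSS JOIN pairs every row of `parts` with every row of `shipments`: 3 × 2 = 6 rows.
After projecting and ordering:
l.part_id | r.supplier | l.pname
2 | Dave | Gizmo
2 | Raj | Gizmo
3 | Dave | Chip
3 | Raj | Chip
7 | Dave | Sensor
7 | Raj | Sensor

(2, Dave, Gizmo); (2, Raj, Gizmo); (3, Dave, Chip); (3, Raj, Chip); (7, Dave, Sensor); (7, Raj, Sensor)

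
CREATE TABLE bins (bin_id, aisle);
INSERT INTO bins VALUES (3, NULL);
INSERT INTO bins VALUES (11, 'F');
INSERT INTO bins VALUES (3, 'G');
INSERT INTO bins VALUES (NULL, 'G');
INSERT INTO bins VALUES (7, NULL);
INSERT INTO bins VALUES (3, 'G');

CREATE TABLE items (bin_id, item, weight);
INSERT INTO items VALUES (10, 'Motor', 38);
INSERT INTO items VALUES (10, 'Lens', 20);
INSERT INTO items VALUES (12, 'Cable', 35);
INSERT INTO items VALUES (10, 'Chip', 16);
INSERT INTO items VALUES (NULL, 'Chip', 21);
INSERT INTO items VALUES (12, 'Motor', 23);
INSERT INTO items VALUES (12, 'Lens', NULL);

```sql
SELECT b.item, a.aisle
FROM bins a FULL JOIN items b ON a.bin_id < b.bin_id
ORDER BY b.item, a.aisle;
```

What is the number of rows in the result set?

29

FULL OUTER JOIN keeps every row from both sides; unmatched rows get NULL for the other side's columns.
Matching on a.bin_id < b.bin_id. A NULL in a compared column never satisfies the condition.
- a (bin_id=3) pairs with 6 row(s) of b.
- a (bin_id=11) pairs with 3 row(s) of b.
- a (bin_id=3) pairs with 6 row(s) of b.
- a (bin_id=NULL) has no partner → padded with NULL.
- a (bin_id=7) pairs with 6 row(s) of b.
- a (bin_id=3) pairs with 6 row(s) of b.
- plus 1 unmatched b row(s), each kept with NULL a columns.
Total: 27 matched + 2 padded = 29 rows.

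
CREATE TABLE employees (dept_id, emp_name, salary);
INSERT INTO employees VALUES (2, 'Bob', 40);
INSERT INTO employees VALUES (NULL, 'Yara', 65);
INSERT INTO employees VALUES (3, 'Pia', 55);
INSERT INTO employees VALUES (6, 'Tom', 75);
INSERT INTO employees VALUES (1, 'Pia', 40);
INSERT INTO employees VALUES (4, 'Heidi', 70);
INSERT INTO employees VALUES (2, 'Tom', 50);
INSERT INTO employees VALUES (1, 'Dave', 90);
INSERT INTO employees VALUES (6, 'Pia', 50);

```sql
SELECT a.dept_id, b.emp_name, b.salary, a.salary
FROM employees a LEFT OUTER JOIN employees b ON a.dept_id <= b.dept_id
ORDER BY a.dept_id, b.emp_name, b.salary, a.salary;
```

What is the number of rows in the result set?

LEFT JOIN keeps every row from `employees a`; unmatched rows get NULL for `employees b`'s columns.
Matching on a.dept_id <= b.dept_id. A NULL in a compared column never satisfies the condition.
Matched pairs: 39; unmatched a rows kept: 1.
Total: 39 matched + 1 padded = 40 rows.

40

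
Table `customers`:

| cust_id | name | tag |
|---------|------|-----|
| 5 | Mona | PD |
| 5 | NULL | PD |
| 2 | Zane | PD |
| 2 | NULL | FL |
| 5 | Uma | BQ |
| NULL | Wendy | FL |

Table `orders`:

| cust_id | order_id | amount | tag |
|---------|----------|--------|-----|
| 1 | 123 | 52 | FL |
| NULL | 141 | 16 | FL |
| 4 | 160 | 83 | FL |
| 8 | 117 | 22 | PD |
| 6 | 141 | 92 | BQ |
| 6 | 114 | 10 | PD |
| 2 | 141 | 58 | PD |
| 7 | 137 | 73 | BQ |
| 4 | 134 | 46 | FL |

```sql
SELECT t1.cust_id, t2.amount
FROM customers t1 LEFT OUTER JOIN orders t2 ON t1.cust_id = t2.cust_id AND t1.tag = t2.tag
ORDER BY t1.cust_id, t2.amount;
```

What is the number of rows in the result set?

6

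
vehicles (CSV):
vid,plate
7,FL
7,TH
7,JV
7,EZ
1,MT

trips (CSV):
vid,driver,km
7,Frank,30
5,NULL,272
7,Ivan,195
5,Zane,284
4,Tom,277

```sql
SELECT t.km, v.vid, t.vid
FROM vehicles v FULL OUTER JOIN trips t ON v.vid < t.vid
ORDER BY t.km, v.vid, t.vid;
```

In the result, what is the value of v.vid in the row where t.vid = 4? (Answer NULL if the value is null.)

FULL OUTER JOIN keeps every row from both sides; unmatched rows get NULL for the other side's columns.
Matching on v.vid < t.vid.
- v row (vid=7): no match → kept, t columns NULL.
- v row (vid=7): no match → kept, t columns NULL.
- v row (vid=7): no match → kept, t columns NULL.
- v row (vid=7): no match → kept, t columns NULL.
- v row (vid=1): matches 5 t row(s) → 5 output row(s).

1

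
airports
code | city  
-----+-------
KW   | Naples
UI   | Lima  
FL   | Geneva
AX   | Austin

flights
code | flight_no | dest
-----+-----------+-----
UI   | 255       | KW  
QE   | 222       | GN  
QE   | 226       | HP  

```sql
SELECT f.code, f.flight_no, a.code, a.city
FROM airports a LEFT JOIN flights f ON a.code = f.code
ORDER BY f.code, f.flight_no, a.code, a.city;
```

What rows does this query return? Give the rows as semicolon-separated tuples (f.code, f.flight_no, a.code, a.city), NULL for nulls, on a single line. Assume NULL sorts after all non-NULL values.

(UI, 255, UI, Lima); (NULL, NULL, AX, Austin); (NULL, NULL, FL, Geneva); (NULL, NULL, KW, Naples)

LEFT JOIN keeps every row from `airports`; unmatched rows get NULL for `flights`'s columns.
Matching on a.code = f.code.
Matched pairs: 1; unmatched a rows kept: 3.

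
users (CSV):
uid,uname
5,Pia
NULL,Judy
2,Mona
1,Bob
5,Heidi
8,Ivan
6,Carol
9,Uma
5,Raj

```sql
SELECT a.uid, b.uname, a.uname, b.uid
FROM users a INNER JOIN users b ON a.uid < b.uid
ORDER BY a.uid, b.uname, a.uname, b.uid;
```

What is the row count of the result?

25

INNER JOIN keeps only pairs where the ON condition holds.
Matching on a.uid < b.uid. A NULL in a compared column never satisfies the condition.
- a row (uid=5): matches 3 b row(s) → 3 output row(s).
- a row (uid=NULL): no match → dropped.
- a row (uid=2): matches 6 b row(s) → 6 output row(s).
- a row (uid=1): matches 7 b row(s) → 7 output row(s).
- a row (uid=5): matches 3 b row(s) → 3 output row(s).
- a row (uid=8): matches 1 b row(s) → 1 output row(s).
- a row (uid=6): matches 2 b row(s) → 2 output row(s).
- a row (uid=9): no match → dropped.
- a row (uid=5): matches 3 b row(s) → 3 output row(s).
Total: 25 rows.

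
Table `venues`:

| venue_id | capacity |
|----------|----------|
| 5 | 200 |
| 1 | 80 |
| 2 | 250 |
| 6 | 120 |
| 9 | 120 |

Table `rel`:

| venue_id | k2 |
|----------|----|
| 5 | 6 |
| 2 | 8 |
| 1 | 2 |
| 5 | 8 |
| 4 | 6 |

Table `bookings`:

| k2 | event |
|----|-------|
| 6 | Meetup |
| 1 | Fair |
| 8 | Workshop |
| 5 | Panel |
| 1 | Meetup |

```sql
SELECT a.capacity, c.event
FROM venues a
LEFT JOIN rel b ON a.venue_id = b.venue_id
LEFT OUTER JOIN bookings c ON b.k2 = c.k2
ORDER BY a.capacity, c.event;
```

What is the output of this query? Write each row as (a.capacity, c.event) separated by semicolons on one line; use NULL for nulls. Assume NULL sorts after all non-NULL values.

Joins associate left-to-right: venues LEFT JOIN rel on venue_id gives 6 intermediate row(s).
Then LEFT JOIN `bookings c` on k2: each of those 6 rows is kept; rows whose b.k2 has no match in c get NULL for c's columns.

(80, NULL); (120, NULL); (120, NULL); (200, Meetup); (200, Workshop); (250, Workshop)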